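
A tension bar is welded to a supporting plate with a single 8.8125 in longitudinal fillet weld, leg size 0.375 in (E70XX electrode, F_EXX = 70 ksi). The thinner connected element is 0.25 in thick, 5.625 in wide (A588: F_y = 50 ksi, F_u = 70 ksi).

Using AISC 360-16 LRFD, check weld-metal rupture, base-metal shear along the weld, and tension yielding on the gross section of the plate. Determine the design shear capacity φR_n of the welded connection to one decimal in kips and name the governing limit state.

Weld metal: throat = 0.707×0.375 = 0.26513 in, L = 8.8125 in. φR_n = 0.75 × 0.6 × 70 × 0.26513 × 8.8125 = 73.6 kips.
Base metal shear (0.25 in plate): yield φR_n = 1.0×0.6×50×0.25×8.8125 = 66.1 kips; rupture φR_n = 0.75×0.6×70×0.25×8.8125 = 69.4 kips; take 66.1 kips (yield).
Tension yield (gross): A_g = 5.625×0.25 = 1.4063 in². φR_n = 0.90 × 50 × 1.4063 = 63.3 kips.
Governing: min(73.6, 66.1, 63.3) = 63.3 kips → gross-section yield.

63.3 kips (gross-section yield governs)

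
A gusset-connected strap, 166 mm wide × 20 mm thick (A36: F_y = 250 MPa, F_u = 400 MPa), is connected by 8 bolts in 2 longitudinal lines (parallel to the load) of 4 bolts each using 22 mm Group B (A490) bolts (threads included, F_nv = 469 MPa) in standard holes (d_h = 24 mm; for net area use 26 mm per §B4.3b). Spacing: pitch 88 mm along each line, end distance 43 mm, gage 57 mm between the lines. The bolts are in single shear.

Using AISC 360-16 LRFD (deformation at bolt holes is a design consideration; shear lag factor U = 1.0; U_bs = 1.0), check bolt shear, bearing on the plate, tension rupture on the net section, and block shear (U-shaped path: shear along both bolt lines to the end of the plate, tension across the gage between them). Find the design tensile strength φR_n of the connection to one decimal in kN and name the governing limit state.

Bolt shear: A_b = π(22)²/4 = 380.13 mm². φR_n = 0.75 × 469 × 380.13 × 8 × 1 = 1069.7 kN.
Bearing (20 mm plate, F_u = 400 MPa): end bolts L_c = 43 − 24/2 = 31, R_n = min(1.2×31×20×400, 2.4×22×20×400) = 297.6 kN/bolt; interior L_c = 88 − 24 = 64, R_n = 422.4 kN/bolt. φR_n = 0.75 × (2×297.6 + 6×422.4) = 2347.2 kN.
Tension rupture (net): A_n = (166 − 2×26)×20 = 2280 mm² (U = 1.0, A_e = A_n). φR_n = 0.75 × 400 × 2280 = 684.0 kN.
Block shear: shear path 2×[43+3×88] = 2×307 mm, A_gv = 12280, A_nv = 2×(307 − 3.5×26)×20 = 8640 mm²; tension across gage: (57 − 1×26)×20 = 620 mm². R_n = min(0.6×400×8640, 0.6×250×12280) + 1.0×400×620 = min(2073.6, 1842) + 248 = 2090 kN. φR_n = 0.75 × 2090 = 1567.5 kN.
Governing: min(1069.7, 2347.2, 684.0, 1567.5) = 684.0 kN → net-section rupture.

684.0 kN (net-section rupture governs)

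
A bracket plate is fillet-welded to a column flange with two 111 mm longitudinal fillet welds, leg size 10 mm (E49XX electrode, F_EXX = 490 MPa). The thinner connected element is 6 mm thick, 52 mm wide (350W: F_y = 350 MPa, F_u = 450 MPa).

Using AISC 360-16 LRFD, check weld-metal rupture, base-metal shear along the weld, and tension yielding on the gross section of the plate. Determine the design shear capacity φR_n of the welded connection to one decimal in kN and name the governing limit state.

98.3 kN (gross-section yield governs)

Weld metal: throat = 0.707×10 = 7.07 mm, L = 2×111 = 222 mm. φR_n = 0.75 × 0.6 × 490 × 7.07 × 222 = 346.1 kN.
Base metal shear (6 mm plate): yield φR_n = 1.0×0.6×350×6×222 = 279.7 kN; rupture φR_n = 0.75×0.6×450×6×222 = 269.7 kN; take 269.7 kN (rupture).
Tension yield (gross): A_g = 52×6 = 312 mm². φR_n = 0.90 × 350 × 312 = 98.3 kN.
Governing: min(346.1, 269.7, 98.3) = 98.3 kN → gross-section yield.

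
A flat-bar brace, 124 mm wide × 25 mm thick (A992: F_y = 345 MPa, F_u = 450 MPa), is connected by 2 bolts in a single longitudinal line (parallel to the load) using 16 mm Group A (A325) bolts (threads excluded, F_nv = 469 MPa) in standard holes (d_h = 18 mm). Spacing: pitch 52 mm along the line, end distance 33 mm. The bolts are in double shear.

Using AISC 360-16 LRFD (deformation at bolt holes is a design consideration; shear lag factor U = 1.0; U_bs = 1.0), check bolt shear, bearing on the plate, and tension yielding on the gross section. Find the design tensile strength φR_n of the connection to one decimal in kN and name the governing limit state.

Bolt shear: A_b = π(16)²/4 = 201.06 mm². φR_n = 0.75 × 469 × 201.06 × 2 × 2 = 282.9 kN.
Bearing (25 mm plate, F_u = 450 MPa): end bolts L_c = 33 − 18/2 = 24, R_n = min(1.2×24×25×450, 2.4×16×25×450) = 324 kN/bolt; interior L_c = 52 − 18 = 34, R_n = 432 kN/bolt. φR_n = 0.75 × (1×324 + 1×432) = 567.0 kN.
Tension yield (gross): A_g = 124×25 = 3100 mm². φR_n = 0.90 × 345 × 3100 = 962.6 kN.
Governing: min(282.9, 567.0, 962.6) = 282.9 kN → bolt shear.

282.9 kN (bolt shear governs)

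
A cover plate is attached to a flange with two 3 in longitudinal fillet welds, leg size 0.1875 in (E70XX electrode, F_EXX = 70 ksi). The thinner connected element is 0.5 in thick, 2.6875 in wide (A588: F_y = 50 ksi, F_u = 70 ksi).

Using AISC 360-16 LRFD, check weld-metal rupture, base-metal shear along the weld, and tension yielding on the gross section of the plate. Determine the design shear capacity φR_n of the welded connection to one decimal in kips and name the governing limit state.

Weld metal: throat = 0.707×0.1875 = 0.13256 in, L = 2×3 = 6 in. φR_n = 0.75 × 0.6 × 70 × 0.13256 × 6 = 25.1 kips.
Base metal shear (0.5 in plate): yield φR_n = 1.0×0.6×50×0.5×6 = 90.0 kips; rupture φR_n = 0.75×0.6×70×0.5×6 = 94.5 kips; take 90.0 kips (yield).
Tension yield (gross): A_g = 2.6875×0.5 = 1.3438 in². φR_n = 0.90 × 50 × 1.3438 = 60.5 kips.
Governing: min(25.1, 90.0, 60.5) = 25.1 kips → weld metal.

25.1 kips (weld metal governs)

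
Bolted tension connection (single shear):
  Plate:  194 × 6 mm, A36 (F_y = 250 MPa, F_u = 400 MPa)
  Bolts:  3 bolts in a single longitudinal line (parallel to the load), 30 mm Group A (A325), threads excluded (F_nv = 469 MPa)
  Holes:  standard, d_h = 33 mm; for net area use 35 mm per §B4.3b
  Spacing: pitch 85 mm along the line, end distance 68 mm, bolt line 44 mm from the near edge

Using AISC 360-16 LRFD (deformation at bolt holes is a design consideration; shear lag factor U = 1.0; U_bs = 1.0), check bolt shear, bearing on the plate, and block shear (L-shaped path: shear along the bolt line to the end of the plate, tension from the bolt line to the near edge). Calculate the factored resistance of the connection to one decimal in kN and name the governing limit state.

Bolt shear: A_b = π(30)²/4 = 706.86 mm². φR_n = 0.75 × 469 × 706.86 × 3 × 1 = 745.9 kN.
Bearing (6 mm plate, F_u = 400 MPa): end bolts L_c = 68 − 33/2 = 51.5, R_n = min(1.2×51.5×6×400, 2.4×30×6×400) = 148.32 kN/bolt; interior L_c = 85 − 33 = 52, R_n = 149.76 kN/bolt. φR_n = 0.75 × (1×148.32 + 2×149.76) = 335.9 kN.
Block shear: shear path 1×[68+2×85] = 1×238 mm, A_gv = 1428, A_nv = 1×(238 − 2.5×35)×6 = 903 mm²; tension to near edge: (44 − 0.5×35)×6 = 159 mm². R_n = min(0.6×400×903, 0.6×250×1428) + 1.0×400×159 = min(216.72, 214.2) + 63.6 = 277.8 kN. φR_n = 0.75 × 277.8 = 208.4 kN.
Governing: min(745.9, 335.9, 208.4) = 208.4 kN → block shear.

208.4 kN (block shear governs)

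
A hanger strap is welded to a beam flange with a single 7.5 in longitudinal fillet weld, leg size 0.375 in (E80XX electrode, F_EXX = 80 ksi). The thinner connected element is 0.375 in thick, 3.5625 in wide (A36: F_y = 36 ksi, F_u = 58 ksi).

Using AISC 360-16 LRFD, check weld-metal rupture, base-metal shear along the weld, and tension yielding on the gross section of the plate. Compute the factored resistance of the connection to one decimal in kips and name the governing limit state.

Weld metal: throat = 0.707×0.375 = 0.26513 in, L = 7.5 in. φR_n = 0.75 × 0.6 × 80 × 0.26513 × 7.5 = 71.6 kips.
Base metal shear (0.375 in plate): yield φR_n = 1.0×0.6×36×0.375×7.5 = 60.8 kips; rupture φR_n = 0.75×0.6×58×0.375×7.5 = 73.4 kips; take 60.8 kips (yield).
Tension yield (gross): A_g = 3.5625×0.375 = 1.3359 in². φR_n = 0.90 × 36 × 1.3359 = 43.3 kips.
Governing: min(71.6, 60.8, 43.3) = 43.3 kips → gross-section yield.

43.3 kips (gross-section yield governs)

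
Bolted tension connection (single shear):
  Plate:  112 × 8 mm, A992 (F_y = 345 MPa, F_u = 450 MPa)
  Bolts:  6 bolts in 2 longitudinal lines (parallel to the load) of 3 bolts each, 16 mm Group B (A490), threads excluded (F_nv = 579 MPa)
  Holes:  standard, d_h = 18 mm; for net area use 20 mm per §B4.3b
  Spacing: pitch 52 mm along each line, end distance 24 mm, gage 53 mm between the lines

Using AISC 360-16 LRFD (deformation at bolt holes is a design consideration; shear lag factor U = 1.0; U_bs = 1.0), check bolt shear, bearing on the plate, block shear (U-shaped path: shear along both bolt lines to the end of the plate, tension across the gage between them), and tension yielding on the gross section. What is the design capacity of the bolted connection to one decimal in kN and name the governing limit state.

278.2 kN (gross-section yield governs)

Bolt shear: A_b = π(16)²/4 = 201.06 mm². φR_n = 0.75 × 579 × 201.06 × 6 × 1 = 523.9 kN.
Bearing (8 mm plate, F_u = 450 MPa): end bolts L_c = 24 − 18/2 = 15, R_n = min(1.2×15×8×450, 2.4×16×8×450) = 64.8 kN/bolt; interior L_c = 52 − 18 = 34, R_n = 138.24 kN/bolt. φR_n = 0.75 × (2×64.8 + 4×138.24) = 511.9 kN.
Block shear: shear path 2×[24+2×52] = 2×128 mm, A_gv = 2048, A_nv = 2×(128 − 2.5×20)×8 = 1248 mm²; tension across gage: (53 − 1×20)×8 = 264 mm². R_n = min(0.6×450×1248, 0.6×345×2048) + 1.0×450×264 = min(336.96, 423.94) + 118.8 = 455.76 kN. φR_n = 0.75 × 455.76 = 341.8 kN.
Tension yield (gross): A_g = 112×8 = 896 mm². φR_n = 0.90 × 345 × 896 = 278.2 kN.
Governing: min(523.9, 511.9, 341.8, 278.2) = 278.2 kN → gross-section yield.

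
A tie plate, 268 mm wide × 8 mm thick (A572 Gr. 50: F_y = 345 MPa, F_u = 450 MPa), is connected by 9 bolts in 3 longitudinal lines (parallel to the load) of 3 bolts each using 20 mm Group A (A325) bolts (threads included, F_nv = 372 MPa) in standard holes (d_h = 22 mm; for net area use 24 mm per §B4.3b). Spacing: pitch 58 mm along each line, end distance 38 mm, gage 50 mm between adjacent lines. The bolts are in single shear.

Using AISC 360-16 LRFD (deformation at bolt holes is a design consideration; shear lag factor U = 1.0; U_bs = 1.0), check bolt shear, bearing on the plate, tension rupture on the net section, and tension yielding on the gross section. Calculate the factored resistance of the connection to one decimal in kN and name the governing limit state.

529.2 kN (net-section rupture governs)

Bolt shear: A_b = π(20)²/4 = 314.16 mm². φR_n = 0.75 × 372 × 314.16 × 9 × 1 = 788.9 kN.
Bearing (8 mm plate, F_u = 450 MPa): end bolts L_c = 38 − 22/2 = 27, R_n = min(1.2×27×8×450, 2.4×20×8×450) = 116.64 kN/bolt; interior L_c = 58 − 22 = 36, R_n = 155.52 kN/bolt. φR_n = 0.75 × (3×116.64 + 6×155.52) = 962.3 kN.
Tension rupture (net): A_n = (268 − 3×24)×8 = 1568 mm² (U = 1.0, A_e = A_n). φR_n = 0.75 × 450 × 1568 = 529.2 kN.
Tension yield (gross): A_g = 268×8 = 2144 mm². φR_n = 0.90 × 345 × 2144 = 665.7 kN.
Governing: min(788.9, 962.3, 529.2, 665.7) = 529.2 kN → net-section rupture.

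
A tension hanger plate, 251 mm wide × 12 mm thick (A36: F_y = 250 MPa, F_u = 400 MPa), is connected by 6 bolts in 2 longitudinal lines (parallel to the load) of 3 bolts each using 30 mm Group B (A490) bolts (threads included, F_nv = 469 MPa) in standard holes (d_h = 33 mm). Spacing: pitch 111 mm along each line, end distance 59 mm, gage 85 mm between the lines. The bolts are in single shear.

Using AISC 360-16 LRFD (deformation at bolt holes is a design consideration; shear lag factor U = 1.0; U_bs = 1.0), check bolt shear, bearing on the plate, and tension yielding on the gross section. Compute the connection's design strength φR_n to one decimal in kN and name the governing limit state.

Bolt shear: A_b = π(30)²/4 = 706.86 mm². φR_n = 0.75 × 469 × 706.86 × 6 × 1 = 1491.8 kN.
Bearing (12 mm plate, F_u = 400 MPa): end bolts L_c = 59 − 33/2 = 42.5, R_n = min(1.2×42.5×12×400, 2.4×30×12×400) = 244.8 kN/bolt; interior L_c = 111 − 33 = 78, R_n = 345.6 kN/bolt. φR_n = 0.75 × (2×244.8 + 4×345.6) = 1404.0 kN.
Tension yield (gross): A_g = 251×12 = 3012 mm². φR_n = 0.90 × 250 × 3012 = 677.7 kN.
Governing: min(1491.8, 1404.0, 677.7) = 677.7 kN → gross-section yield.

677.7 kN (gross-section yield governs)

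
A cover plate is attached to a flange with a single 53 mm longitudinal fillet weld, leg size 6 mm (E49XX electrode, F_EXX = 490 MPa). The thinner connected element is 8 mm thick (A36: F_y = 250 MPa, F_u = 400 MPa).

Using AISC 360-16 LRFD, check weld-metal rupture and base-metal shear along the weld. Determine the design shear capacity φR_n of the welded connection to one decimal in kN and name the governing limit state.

Weld metal: throat = 0.707×6 = 4.242 mm, L = 53 mm. φR_n = 0.75 × 0.6 × 490 × 4.242 × 53 = 49.6 kN.
Base metal shear (8 mm plate): yield φR_n = 1.0×0.6×250×8×53 = 63.6 kN; rupture φR_n = 0.75×0.6×400×8×53 = 76.3 kN; take 63.6 kN (yield).
Governing: min(49.6, 63.6) = 49.6 kN → weld metal.

49.6 kN (weld metal governs)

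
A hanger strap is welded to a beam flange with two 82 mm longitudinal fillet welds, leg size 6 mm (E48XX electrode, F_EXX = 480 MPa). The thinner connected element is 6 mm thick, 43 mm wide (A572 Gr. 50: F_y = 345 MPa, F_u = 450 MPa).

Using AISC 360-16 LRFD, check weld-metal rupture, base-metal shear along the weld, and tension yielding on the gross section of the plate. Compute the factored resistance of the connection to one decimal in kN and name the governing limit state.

Weld metal: throat = 0.707×6 = 4.242 mm, L = 2×82 = 164 mm. φR_n = 0.75 × 0.6 × 480 × 4.242 × 164 = 150.3 kN.
Base metal shear (6 mm plate): yield φR_n = 1.0×0.6×345×6×164 = 203.7 kN; rupture φR_n = 0.75×0.6×450×6×164 = 199.3 kN; take 199.3 kN (rupture).
Tension yield (gross): A_g = 43×6 = 258 mm². φR_n = 0.90 × 345 × 258 = 80.1 kN.
Governing: min(150.3, 199.3, 80.1) = 80.1 kN → gross-section yield.

80.1 kN (gross-section yield governs)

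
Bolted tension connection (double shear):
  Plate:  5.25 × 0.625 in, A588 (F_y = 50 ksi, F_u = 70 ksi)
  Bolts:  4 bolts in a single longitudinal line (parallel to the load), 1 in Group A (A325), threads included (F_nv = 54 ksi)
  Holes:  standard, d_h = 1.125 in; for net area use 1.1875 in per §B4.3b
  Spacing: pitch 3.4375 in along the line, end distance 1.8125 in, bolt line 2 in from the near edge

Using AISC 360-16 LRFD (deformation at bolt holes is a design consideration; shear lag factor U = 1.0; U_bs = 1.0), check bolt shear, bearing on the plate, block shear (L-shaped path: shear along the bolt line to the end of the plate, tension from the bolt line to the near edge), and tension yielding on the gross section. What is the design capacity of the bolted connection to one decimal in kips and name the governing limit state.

147.7 kips (gross-section yield governs)

Bolt shear: A_b = π(1)²/4 = 0.7854 in². φR_n = 0.75 × 54 × 0.7854 × 4 × 2 = 254.5 kips.
Bearing (0.625 in plate, F_u = 70 ksi): end bolts L_c = 1.8125 − 1.125/2 = 1.25, R_n = min(1.2×1.25×0.625×70, 2.4×1×0.625×70) = 65.625 kips/bolt; interior L_c = 3.4375 − 1.125 = 2.3125, R_n = 105 kips/bolt. φR_n = 0.75 × (1×65.625 + 3×105) = 285.5 kips.
Block shear: shear path 1×[1.8125+3×3.4375] = 1×12.125 in, A_gv = 7.5781, A_nv = 1×(12.125 − 3.5×1.1875)×0.625 = 4.9805 in²; tension to near edge: (2 − 0.5×1.1875)×0.625 = 0.87891 in². R_n = min(0.6×70×4.9805, 0.6×50×7.5781) + 1.0×70×0.87891 = min(209.18, 227.34) + 61.524 = 270.7 kips. φR_n = 0.75 × 270.7 = 203.0 kips.
Tension yield (gross): A_g = 5.25×0.625 = 3.2813 in². φR_n = 0.90 × 50 × 3.2813 = 147.7 kips.
Governing: min(254.5, 285.5, 203.0, 147.7) = 147.7 kips → gross-section yield.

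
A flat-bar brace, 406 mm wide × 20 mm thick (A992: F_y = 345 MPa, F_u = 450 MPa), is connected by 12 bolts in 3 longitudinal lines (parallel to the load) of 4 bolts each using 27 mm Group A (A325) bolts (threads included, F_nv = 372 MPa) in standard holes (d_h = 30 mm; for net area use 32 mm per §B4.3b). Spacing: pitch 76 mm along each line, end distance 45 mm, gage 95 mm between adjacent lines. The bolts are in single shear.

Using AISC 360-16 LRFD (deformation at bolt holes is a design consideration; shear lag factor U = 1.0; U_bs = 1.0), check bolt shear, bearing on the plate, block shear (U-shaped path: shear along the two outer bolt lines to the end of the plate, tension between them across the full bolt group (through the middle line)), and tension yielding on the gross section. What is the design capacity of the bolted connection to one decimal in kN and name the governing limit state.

Bolt shear: A_b = π(27)²/4 = 572.56 mm². φR_n = 0.75 × 372 × 572.56 × 12 × 1 = 1916.9 kN.
Bearing (20 mm plate, F_u = 450 MPa): end bolts L_c = 45 − 30/2 = 30, R_n = min(1.2×30×20×450, 2.4×27×20×450) = 324 kN/bolt; interior L_c = 76 − 30 = 46, R_n = 496.8 kN/bolt. φR_n = 0.75 × (3×324 + 9×496.8) = 4082.4 kN.
Block shear: shear path 2×[45+3×76] = 2×273 mm, A_gv = 10920, A_nv = 2×(273 − 3.5×32)×20 = 6440 mm²; tension across gage: (190 − 2×32)×20 = 2520 mm². R_n = min(0.6×450×6440, 0.6×345×10920) + 1.0×450×2520 = min(1738.8, 2260.4) + 1134 = 2872.8 kN. φR_n = 0.75 × 2872.8 = 2154.6 kN.
Tension yield (gross): A_g = 406×20 = 8120 mm². φR_n = 0.90 × 345 × 8120 = 2521.3 kN.
Governing: min(1916.9, 4082.4, 2154.6, 2521.3) = 1916.9 kN → bolt shear.

1916.9 kN (bolt shear governs)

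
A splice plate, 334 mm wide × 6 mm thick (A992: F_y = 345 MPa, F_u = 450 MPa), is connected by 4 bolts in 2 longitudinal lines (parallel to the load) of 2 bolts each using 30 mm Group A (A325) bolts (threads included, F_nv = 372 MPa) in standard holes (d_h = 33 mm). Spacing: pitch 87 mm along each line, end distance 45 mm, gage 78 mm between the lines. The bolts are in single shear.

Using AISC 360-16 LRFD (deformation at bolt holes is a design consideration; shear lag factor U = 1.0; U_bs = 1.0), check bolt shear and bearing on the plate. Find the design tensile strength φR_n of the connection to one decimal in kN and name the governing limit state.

401.0 kN (bearing governs)

Bolt shear: A_b = π(30)²/4 = 706.86 mm². φR_n = 0.75 × 372 × 706.86 × 4 × 1 = 788.9 kN.
Bearing (6 mm plate, F_u = 450 MPa): end bolts L_c = 45 − 33/2 = 28.5, R_n = min(1.2×28.5×6×450, 2.4×30×6×450) = 92.34 kN/bolt; interior L_c = 87 − 33 = 54, R_n = 174.96 kN/bolt. φR_n = 0.75 × (2×92.34 + 2×174.96) = 401.0 kN.
Governing: min(788.9, 401.0) = 401.0 kN → bearing.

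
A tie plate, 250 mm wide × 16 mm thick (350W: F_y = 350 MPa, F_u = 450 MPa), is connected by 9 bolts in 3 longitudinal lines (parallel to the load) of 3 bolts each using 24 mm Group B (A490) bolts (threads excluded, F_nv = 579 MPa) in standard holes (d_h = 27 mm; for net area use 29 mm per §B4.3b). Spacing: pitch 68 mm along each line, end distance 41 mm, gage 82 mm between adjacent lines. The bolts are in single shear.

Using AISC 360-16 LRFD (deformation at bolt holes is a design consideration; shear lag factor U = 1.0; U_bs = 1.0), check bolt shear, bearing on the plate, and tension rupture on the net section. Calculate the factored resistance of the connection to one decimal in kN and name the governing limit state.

Bolt shear: A_b = π(24)²/4 = 452.39 mm². φR_n = 0.75 × 579 × 452.39 × 9 × 1 = 1768.1 kN.
Bearing (16 mm plate, F_u = 450 MPa): end bolts L_c = 41 − 27/2 = 27.5, R_n = min(1.2×27.5×16×450, 2.4×24×16×450) = 237.6 kN/bolt; interior L_c = 68 − 27 = 41, R_n = 354.24 kN/bolt. φR_n = 0.75 × (3×237.6 + 6×354.24) = 2128.7 kN.
Tension rupture (net): A_n = (250 − 3×29)×16 = 2608 mm² (U = 1.0, A_e = A_n). φR_n = 0.75 × 450 × 2608 = 880.2 kN.
Governing: min(1768.1, 2128.7, 880.2) = 880.2 kN → net-section rupture.

880.2 kN (net-section rupture governs)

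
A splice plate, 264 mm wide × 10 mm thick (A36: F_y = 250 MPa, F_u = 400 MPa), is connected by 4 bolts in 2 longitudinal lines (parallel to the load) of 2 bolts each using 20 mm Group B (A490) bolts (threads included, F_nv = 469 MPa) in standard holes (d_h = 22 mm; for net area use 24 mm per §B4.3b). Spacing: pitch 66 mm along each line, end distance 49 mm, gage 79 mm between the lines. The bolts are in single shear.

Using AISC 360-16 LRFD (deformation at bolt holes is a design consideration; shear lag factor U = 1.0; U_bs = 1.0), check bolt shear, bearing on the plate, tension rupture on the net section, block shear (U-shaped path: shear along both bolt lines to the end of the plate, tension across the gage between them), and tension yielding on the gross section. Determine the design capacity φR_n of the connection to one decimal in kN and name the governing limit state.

Bolt shear: A_b = π(20)²/4 = 314.16 mm². φR_n = 0.75 × 469 × 314.16 × 4 × 1 = 442.0 kN.
Bearing (10 mm plate, F_u = 400 MPa): end bolts L_c = 49 − 22/2 = 38, R_n = min(1.2×38×10×400, 2.4×20×10×400) = 182.4 kN/bolt; interior L_c = 66 − 22 = 44, R_n = 192 kN/bolt. φR_n = 0.75 × (2×182.4 + 2×192) = 561.6 kN.
Tension rupture (net): A_n = (264 − 2×24)×10 = 2160 mm² (U = 1.0, A_e = A_n). φR_n = 0.75 × 400 × 2160 = 648.0 kN.
Block shear: shear path 2×[49+1×66] = 2×115 mm, A_gv = 2300, A_nv = 2×(115 − 1.5×24)×10 = 1580 mm²; tension across gage: (79 − 1×24)×10 = 550 mm². R_n = min(0.6×400×1580, 0.6×250×2300) + 1.0×400×550 = min(379.2, 345) + 220 = 565 kN. φR_n = 0.75 × 565 = 423.8 kN.
Tension yield (gross): A_g = 264×10 = 2640 mm². φR_n = 0.90 × 250 × 2640 = 594.0 kN.
Governing: min(442.0, 561.6, 648.0, 423.8, 594.0) = 423.8 kN → block shear.

423.8 kN (block shear governs)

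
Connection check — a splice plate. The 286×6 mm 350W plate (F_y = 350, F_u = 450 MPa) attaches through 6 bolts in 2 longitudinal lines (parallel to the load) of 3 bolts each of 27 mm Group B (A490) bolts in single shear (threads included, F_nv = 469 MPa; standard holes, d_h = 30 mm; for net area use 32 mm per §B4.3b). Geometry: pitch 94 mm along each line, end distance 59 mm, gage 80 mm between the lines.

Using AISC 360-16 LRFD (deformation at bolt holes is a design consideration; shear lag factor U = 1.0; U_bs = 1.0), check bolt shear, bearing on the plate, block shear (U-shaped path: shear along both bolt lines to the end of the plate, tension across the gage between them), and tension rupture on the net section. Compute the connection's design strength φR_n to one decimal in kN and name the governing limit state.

Bolt shear: A_b = π(27)²/4 = 572.56 mm². φR_n = 0.75 × 469 × 572.56 × 6 × 1 = 1208.4 kN.
Bearing (6 mm plate, F_u = 450 MPa): end bolts L_c = 59 − 30/2 = 44, R_n = min(1.2×44×6×450, 2.4×27×6×450) = 142.56 kN/bolt; interior L_c = 94 − 30 = 64, R_n = 174.96 kN/bolt. φR_n = 0.75 × (2×142.56 + 4×174.96) = 738.7 kN.
Block shear: shear path 2×[59+2×94] = 2×247 mm, A_gv = 2964, A_nv = 2×(247 − 2.5×32)×6 = 2004 mm²; tension across gage: (80 − 1×32)×6 = 288 mm². R_n = min(0.6×450×2004, 0.6×350×2964) + 1.0×450×288 = min(541.08, 622.44) + 129.6 = 670.68 kN. φR_n = 0.75 × 670.68 = 503.0 kN.
Tension rupture (net): A_n = (286 − 2×32)×6 = 1332 mm² (U = 1.0, A_e = A_n). φR_n = 0.75 × 450 × 1332 = 449.6 kN.
Governing: min(1208.4, 738.7, 503.0, 449.6) = 449.6 kN → net-section rupture.

449.6 kN (net-section rupture governs)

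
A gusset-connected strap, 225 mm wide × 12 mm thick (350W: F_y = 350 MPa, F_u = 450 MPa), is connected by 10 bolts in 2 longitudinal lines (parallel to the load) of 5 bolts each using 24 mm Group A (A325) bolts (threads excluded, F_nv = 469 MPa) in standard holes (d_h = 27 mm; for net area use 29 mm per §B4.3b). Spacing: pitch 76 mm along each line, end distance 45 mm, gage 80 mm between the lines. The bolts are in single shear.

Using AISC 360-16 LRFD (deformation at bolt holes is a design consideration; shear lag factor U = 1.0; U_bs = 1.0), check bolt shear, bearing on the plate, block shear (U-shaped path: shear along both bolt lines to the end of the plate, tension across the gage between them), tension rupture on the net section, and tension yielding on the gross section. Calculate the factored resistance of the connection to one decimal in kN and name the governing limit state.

Bolt shear: A_b = π(24)²/4 = 452.39 mm². φR_n = 0.75 × 469 × 452.39 × 10 × 1 = 1591.3 kN.
Bearing (12 mm plate, F_u = 450 MPa): end bolts L_c = 45 − 27/2 = 31.5, R_n = min(1.2×31.5×12×450, 2.4×24×12×450) = 204.12 kN/bolt; interior L_c = 76 − 27 = 49, R_n = 311.04 kN/bolt. φR_n = 0.75 × (2×204.12 + 8×311.04) = 2172.4 kN.
Block shear: shear path 2×[45+4×76] = 2×349 mm, A_gv = 8376, A_nv = 2×(349 − 4.5×29)×12 = 5244 mm²; tension across gage: (80 − 1×29)×12 = 612 mm². R_n = min(0.6×450×5244, 0.6×350×8376) + 1.0×450×612 = min(1415.9, 1759) + 275.4 = 1691.3 kN. φR_n = 0.75 × 1691.3 = 1268.5 kN.
Tension rupture (net): A_n = (225 − 2×29)×12 = 2004 mm² (U = 1.0, A_e = A_n). φR_n = 0.75 × 450 × 2004 = 676.4 kN.
Tension yield (gross): A_g = 225×12 = 2700 mm². φR_n = 0.90 × 350 × 2700 = 850.5 kN.
Governing: min(1591.3, 2172.4, 1268.5, 676.4, 850.5) = 676.4 kN → net-section rupture.

676.4 kN (net-section rupture governs)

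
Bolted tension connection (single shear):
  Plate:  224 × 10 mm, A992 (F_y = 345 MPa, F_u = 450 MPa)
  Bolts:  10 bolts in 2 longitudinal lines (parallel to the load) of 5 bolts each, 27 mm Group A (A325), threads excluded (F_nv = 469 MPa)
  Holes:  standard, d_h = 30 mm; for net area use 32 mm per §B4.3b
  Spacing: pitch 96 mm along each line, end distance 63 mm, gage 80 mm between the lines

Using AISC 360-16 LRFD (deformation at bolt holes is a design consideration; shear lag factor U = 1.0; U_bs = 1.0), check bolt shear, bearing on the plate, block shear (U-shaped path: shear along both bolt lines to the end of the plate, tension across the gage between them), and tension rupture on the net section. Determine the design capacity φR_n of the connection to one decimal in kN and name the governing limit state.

540.0 kN (net-section rupture governs)

Bolt shear: A_b = π(27)²/4 = 572.56 mm². φR_n = 0.75 × 469 × 572.56 × 10 × 1 = 2014.0 kN.
Bearing (10 mm plate, F_u = 450 MPa): end bolts L_c = 63 − 30/2 = 48, R_n = min(1.2×48×10×450, 2.4×27×10×450) = 259.2 kN/bolt; interior L_c = 96 − 30 = 66, R_n = 291.6 kN/bolt. φR_n = 0.75 × (2×259.2 + 8×291.6) = 2138.4 kN.
Block shear: shear path 2×[63+4×96] = 2×447 mm, A_gv = 8940, A_nv = 2×(447 − 4.5×32)×10 = 6060 mm²; tension across gage: (80 − 1×32)×10 = 480 mm². R_n = min(0.6×450×6060, 0.6×345×8940) + 1.0×450×480 = min(1636.2, 1850.6) + 216 = 1852.2 kN. φR_n = 0.75 × 1852.2 = 1389.2 kN.
Tension rupture (net): A_n = (224 − 2×32)×10 = 1600 mm² (U = 1.0, A_e = A_n). φR_n = 0.75 × 450 × 1600 = 540.0 kN.
Governing: min(2014.0, 2138.4, 1389.2, 540.0) = 540.0 kN → net-section rupture.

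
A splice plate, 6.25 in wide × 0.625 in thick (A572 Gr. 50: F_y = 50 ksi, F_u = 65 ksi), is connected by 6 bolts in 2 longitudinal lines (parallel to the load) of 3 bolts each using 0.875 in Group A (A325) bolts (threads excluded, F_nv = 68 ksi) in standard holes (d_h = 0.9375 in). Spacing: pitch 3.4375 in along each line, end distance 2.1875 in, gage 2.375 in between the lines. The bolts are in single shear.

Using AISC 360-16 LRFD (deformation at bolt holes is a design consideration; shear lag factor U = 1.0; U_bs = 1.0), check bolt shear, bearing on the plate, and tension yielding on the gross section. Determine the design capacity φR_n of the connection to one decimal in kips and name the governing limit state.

Bolt shear: A_b = π(0.875)²/4 = 0.60132 in². φR_n = 0.75 × 68 × 0.60132 × 6 × 1 = 184.0 kips.
Bearing (0.625 in plate, F_u = 65 ksi): end bolts L_c = 2.1875 − 0.9375/2 = 1.71875, R_n = min(1.2×1.71875×0.625×65, 2.4×0.875×0.625×65) = 83.789 kips/bolt; interior L_c = 3.4375 − 0.9375 = 2.5, R_n = 85.313 kips/bolt. φR_n = 0.75 × (2×83.789 + 4×85.313) = 381.6 kips.
Tension yield (gross): A_g = 6.25×0.625 = 3.9063 in². φR_n = 0.90 × 50 × 3.9063 = 175.8 kips.
Governing: min(184.0, 381.6, 175.8) = 175.8 kips → gross-section yield.

175.8 kips (gross-section yield governs)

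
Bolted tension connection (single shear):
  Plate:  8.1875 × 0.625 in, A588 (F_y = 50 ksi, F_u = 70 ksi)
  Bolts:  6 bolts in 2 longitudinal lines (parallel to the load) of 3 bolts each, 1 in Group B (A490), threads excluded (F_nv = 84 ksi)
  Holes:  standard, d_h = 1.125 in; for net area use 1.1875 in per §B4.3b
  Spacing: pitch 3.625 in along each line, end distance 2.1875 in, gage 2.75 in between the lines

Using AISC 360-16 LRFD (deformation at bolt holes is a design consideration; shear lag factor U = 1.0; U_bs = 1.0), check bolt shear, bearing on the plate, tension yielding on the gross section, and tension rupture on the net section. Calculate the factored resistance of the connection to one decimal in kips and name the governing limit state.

190.7 kips (net-section rupture governs)

Bolt shear: A_b = π(1)²/4 = 0.7854 in². φR_n = 0.75 × 84 × 0.7854 × 6 × 1 = 296.9 kips.
Bearing (0.625 in plate, F_u = 70 ksi): end bolts L_c = 2.1875 − 1.125/2 = 1.625, R_n = min(1.2×1.625×0.625×70, 2.4×1×0.625×70) = 85.313 kips/bolt; interior L_c = 3.625 − 1.125 = 2.5, R_n = 105 kips/bolt. φR_n = 0.75 × (2×85.313 + 4×105) = 443.0 kips.
Tension yield (gross): A_g = 8.1875×0.625 = 5.1172 in². φR_n = 0.90 × 50 × 5.1172 = 230.3 kips.
Tension rupture (net): A_n = (8.1875 − 2×1.1875)×0.625 = 3.6328 in² (U = 1.0, A_e = A_n). φR_n = 0.75 × 70 × 3.6328 = 190.7 kips.
Governing: min(296.9, 443.0, 230.3, 190.7) = 190.7 kips → net-section rupture.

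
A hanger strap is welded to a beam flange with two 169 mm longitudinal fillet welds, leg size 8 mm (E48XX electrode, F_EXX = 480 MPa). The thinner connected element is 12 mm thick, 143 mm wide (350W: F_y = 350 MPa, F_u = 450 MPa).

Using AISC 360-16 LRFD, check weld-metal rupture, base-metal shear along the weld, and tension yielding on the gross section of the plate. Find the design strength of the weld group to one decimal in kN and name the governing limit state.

412.9 kN (weld metal governs)

Weld metal: throat = 0.707×8 = 5.656 mm, L = 2×169 = 338 mm. φR_n = 0.75 × 0.6 × 480 × 5.656 × 338 = 412.9 kN.
Base metal shear (12 mm plate): yield φR_n = 1.0×0.6×350×12×338 = 851.8 kN; rupture φR_n = 0.75×0.6×450×12×338 = 821.3 kN; take 821.3 kN (rupture).
Tension yield (gross): A_g = 143×12 = 1716 mm². φR_n = 0.90 × 350 × 1716 = 540.5 kN.
Governing: min(412.9, 821.3, 540.5) = 412.9 kN → weld metal.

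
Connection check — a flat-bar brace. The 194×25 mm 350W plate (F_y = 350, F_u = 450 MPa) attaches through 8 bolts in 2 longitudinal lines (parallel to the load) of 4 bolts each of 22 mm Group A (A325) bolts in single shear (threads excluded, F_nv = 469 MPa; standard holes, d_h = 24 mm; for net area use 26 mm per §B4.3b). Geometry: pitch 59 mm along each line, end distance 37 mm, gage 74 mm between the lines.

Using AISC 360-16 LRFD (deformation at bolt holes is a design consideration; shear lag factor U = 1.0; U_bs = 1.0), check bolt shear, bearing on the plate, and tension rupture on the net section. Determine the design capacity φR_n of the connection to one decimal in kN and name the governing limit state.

Bolt shear: A_b = π(22)²/4 = 380.13 mm². φR_n = 0.75 × 469 × 380.13 × 8 × 1 = 1069.7 kN.
Bearing (25 mm plate, F_u = 450 MPa): end bolts L_c = 37 − 24/2 = 25, R_n = min(1.2×25×25×450, 2.4×22×25×450) = 337.5 kN/bolt; interior L_c = 59 − 24 = 35, R_n = 472.5 kN/bolt. φR_n = 0.75 × (2×337.5 + 6×472.5) = 2632.5 kN.
Tension rupture (net): A_n = (194 − 2×26)×25 = 3550 mm² (U = 1.0, A_e = A_n). φR_n = 0.75 × 450 × 3550 = 1198.1 kN.
Governing: min(1069.7, 2632.5, 1198.1) = 1069.7 kN → bolt shear.

1069.7 kN (bolt shear governs)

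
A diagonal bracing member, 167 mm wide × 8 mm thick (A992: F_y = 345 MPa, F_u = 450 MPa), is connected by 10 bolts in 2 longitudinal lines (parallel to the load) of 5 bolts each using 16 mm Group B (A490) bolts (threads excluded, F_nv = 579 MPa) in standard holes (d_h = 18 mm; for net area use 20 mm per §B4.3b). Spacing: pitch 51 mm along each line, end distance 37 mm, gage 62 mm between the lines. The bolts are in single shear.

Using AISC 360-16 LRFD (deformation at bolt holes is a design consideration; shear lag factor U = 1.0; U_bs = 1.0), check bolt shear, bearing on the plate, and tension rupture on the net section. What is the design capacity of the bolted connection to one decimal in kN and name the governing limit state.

342.9 kN (net-section rupture governs)

Bolt shear: A_b = π(16)²/4 = 201.06 mm². φR_n = 0.75 × 579 × 201.06 × 10 × 1 = 873.1 kN.
Bearing (8 mm plate, F_u = 450 MPa): end bolts L_c = 37 − 18/2 = 28, R_n = min(1.2×28×8×450, 2.4×16×8×450) = 120.96 kN/bolt; interior L_c = 51 − 18 = 33, R_n = 138.24 kN/bolt. φR_n = 0.75 × (2×120.96 + 8×138.24) = 1010.9 kN.
Tension rupture (net): A_n = (167 − 2×20)×8 = 1016 mm² (U = 1.0, A_e = A_n). φR_n = 0.75 × 450 × 1016 = 342.9 kN.
Governing: min(873.1, 1010.9, 342.9) = 342.9 kN → net-section rupture.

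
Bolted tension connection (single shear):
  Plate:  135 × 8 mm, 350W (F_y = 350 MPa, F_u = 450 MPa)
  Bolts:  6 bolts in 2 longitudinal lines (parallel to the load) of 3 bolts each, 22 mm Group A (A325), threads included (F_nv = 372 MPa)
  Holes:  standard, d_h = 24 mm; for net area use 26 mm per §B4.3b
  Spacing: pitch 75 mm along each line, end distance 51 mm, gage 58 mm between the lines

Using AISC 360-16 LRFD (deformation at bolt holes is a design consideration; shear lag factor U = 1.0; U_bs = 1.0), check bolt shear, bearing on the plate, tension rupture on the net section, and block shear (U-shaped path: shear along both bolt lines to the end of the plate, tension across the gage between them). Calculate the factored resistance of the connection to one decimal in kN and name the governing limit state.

224.1 kN (net-section rupture governs)

Bolt shear: A_b = π(22)²/4 = 380.13 mm². φR_n = 0.75 × 372 × 380.13 × 6 × 1 = 636.3 kN.
Bearing (8 mm plate, F_u = 450 MPa): end bolts L_c = 51 − 24/2 = 39, R_n = min(1.2×39×8×450, 2.4×22×8×450) = 168.48 kN/bolt; interior L_c = 75 − 24 = 51, R_n = 190.08 kN/bolt. φR_n = 0.75 × (2×168.48 + 4×190.08) = 823.0 kN.
Tension rupture (net): A_n = (135 − 2×26)×8 = 664 mm² (U = 1.0, A_e = A_n). φR_n = 0.75 × 450 × 664 = 224.1 kN.
Block shear: shear path 2×[51+2×75] = 2×201 mm, A_gv = 3216, A_nv = 2×(201 − 2.5×26)×8 = 2176 mm²; tension across gage: (58 − 1×26)×8 = 256 mm². R_n = min(0.6×450×2176, 0.6×350×3216) + 1.0×450×256 = min(587.52, 675.36) + 115.2 = 702.72 kN. φR_n = 0.75 × 702.72 = 527.0 kN.
Governing: min(636.3, 823.0, 224.1, 527.0) = 224.1 kN → net-section rupture.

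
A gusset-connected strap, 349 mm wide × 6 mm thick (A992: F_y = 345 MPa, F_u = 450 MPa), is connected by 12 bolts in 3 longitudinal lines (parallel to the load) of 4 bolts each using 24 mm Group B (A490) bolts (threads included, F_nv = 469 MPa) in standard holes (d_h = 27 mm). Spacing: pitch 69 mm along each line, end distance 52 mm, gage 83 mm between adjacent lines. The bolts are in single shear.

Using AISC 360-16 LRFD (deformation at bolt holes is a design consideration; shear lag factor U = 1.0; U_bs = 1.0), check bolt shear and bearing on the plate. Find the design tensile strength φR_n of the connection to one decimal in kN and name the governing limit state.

1199.2 kN (bearing governs)

Bolt shear: A_b = π(24)²/4 = 452.39 mm². φR_n = 0.75 × 469 × 452.39 × 12 × 1 = 1909.5 kN.
Bearing (6 mm plate, F_u = 450 MPa): end bolts L_c = 52 − 27/2 = 38.5, R_n = min(1.2×38.5×6×450, 2.4×24×6×450) = 124.74 kN/bolt; interior L_c = 69 − 27 = 42, R_n = 136.08 kN/bolt. φR_n = 0.75 × (3×124.74 + 9×136.08) = 1199.2 kN.
Governing: min(1909.5, 1199.2) = 1199.2 kN → bearing.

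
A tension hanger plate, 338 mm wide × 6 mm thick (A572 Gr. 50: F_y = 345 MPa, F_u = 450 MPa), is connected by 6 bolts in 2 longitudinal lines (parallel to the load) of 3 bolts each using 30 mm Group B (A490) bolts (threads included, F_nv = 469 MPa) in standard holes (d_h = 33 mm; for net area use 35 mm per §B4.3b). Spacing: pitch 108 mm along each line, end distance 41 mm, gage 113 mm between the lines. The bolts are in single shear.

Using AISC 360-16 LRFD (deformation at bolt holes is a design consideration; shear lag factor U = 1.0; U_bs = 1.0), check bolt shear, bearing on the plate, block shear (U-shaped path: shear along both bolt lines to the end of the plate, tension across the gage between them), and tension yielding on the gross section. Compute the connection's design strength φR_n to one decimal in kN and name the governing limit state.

569.8 kN (block shear governs)

Bolt shear: A_b = π(30)²/4 = 706.86 mm². φR_n = 0.75 × 469 × 706.86 × 6 × 1 = 1491.8 kN.
Bearing (6 mm plate, F_u = 450 MPa): end bolts L_c = 41 − 33/2 = 24.5, R_n = min(1.2×24.5×6×450, 2.4×30×6×450) = 79.38 kN/bolt; interior L_c = 108 − 33 = 75, R_n = 194.4 kN/bolt. φR_n = 0.75 × (2×79.38 + 4×194.4) = 702.3 kN.
Block shear: shear path 2×[41+2×108] = 2×257 mm, A_gv = 3084, A_nv = 2×(257 − 2.5×35)×6 = 2034 mm²; tension across gage: (113 − 1×35)×6 = 468 mm². R_n = min(0.6×450×2034, 0.6×345×3084) + 1.0×450×468 = min(549.18, 638.39) + 210.6 = 759.78 kN. φR_n = 0.75 × 759.78 = 569.8 kN.
Tension yield (gross): A_g = 338×6 = 2028 mm². φR_n = 0.90 × 345 × 2028 = 629.7 kN.
Governing: min(1491.8, 702.3, 569.8, 629.7) = 569.8 kN → block shear.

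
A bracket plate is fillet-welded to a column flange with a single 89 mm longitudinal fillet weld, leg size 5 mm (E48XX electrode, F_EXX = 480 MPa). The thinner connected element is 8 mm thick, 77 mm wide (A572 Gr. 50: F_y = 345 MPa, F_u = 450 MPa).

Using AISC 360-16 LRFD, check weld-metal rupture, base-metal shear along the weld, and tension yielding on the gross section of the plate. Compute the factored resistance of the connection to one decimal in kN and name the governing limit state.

68.0 kN (weld metal governs)

Weld metal: throat = 0.707×5 = 3.535 mm, L = 89 mm. φR_n = 0.75 × 0.6 × 480 × 3.535 × 89 = 68.0 kN.
Base metal shear (8 mm plate): yield φR_n = 1.0×0.6×345×8×89 = 147.4 kN; rupture φR_n = 0.75×0.6×450×8×89 = 144.2 kN; take 144.2 kN (rupture).
Tension yield (gross): A_g = 77×8 = 616 mm². φR_n = 0.90 × 345 × 616 = 191.3 kN.
Governing: min(68.0, 144.2, 191.3) = 68.0 kN → weld metal.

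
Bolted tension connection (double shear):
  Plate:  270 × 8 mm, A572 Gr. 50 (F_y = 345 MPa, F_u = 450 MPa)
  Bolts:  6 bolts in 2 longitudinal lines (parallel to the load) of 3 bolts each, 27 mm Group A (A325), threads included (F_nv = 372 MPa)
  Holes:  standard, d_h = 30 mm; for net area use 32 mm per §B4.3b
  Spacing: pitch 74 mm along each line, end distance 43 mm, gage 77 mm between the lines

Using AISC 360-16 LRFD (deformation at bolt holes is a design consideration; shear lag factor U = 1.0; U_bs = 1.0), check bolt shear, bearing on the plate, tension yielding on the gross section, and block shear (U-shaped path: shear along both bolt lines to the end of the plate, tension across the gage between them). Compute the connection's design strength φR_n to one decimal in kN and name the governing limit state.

481.1 kN (block shear governs)

Bolt shear: A_b = π(27)²/4 = 572.56 mm². φR_n = 0.75 × 372 × 572.56 × 6 × 2 = 1916.9 kN.
Bearing (8 mm plate, F_u = 450 MPa): end bolts L_c = 43 − 30/2 = 28, R_n = min(1.2×28×8×450, 2.4×27×8×450) = 120.96 kN/bolt; interior L_c = 74 − 30 = 44, R_n = 190.08 kN/bolt. φR_n = 0.75 × (2×120.96 + 4×190.08) = 751.7 kN.
Tension yield (gross): A_g = 270×8 = 2160 mm². φR_n = 0.90 × 345 × 2160 = 670.7 kN.
Block shear: shear path 2×[43+2×74] = 2×191 mm, A_gv = 3056, A_nv = 2×(191 − 2.5×32)×8 = 1776 mm²; tension across gage: (77 − 1×32)×8 = 360 mm². R_n = min(0.6×450×1776, 0.6×345×3056) + 1.0×450×360 = min(479.52, 632.59) + 162 = 641.52 kN. φR_n = 0.75 × 641.52 = 481.1 kN.
Governing: min(1916.9, 751.7, 670.7, 481.1) = 481.1 kN → block shear.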